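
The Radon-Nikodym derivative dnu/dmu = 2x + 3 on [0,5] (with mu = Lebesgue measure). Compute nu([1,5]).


nu(A) = integral_A (dnu/dmu) dmu = integral_1^5 (2x + 3) dx
Step 1: Antiderivative F(x) = (2/2)x^2 + 3x
Step 2: F(5) = (2/2)*5^2 + 3*5 = 25 + 15 = 40
Step 3: F(1) = (2/2)*1^2 + 3*1 = 1 + 3 = 4
Step 4: nu([1,5]) = F(5) - F(1) = 40 - 4 = 36


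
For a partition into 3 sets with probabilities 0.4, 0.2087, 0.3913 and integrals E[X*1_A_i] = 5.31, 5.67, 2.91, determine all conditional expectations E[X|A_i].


For each cell A_i: E[X|A_i] = E[X*1_A_i] / P(A_i)
Step 1: E[X|A_1] = 5.31 / 0.4 = 13.275
Step 2: E[X|A_2] = 5.67 / 0.2087 = 27.168184
Step 3: E[X|A_3] = 2.91 / 0.3913 = 7.436749
Verification: E[X] = sum E[X*1_A_i] = 5.31 + 5.67 + 2.91 = 13.89


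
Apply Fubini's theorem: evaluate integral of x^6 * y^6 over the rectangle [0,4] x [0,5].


By Fubini's theorem, the double integral factors as a product of single integrals:
Step 1: integral_0^4 x^6 dx = [x^7/7] from 0 to 4
     = 4^7/7 = 2340.571429
Step 2: integral_0^5 y^6 dy = [y^7/7] from 0 to 5
     = 5^7/7 = 11160.714286
Step 3: Double integral = 2340.571429 * 11160.714286 = 2.612245e+07


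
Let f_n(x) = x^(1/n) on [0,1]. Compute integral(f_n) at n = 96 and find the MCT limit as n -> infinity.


At n = 96: f_96(x) = x^(1/96).
Step 1: integral(x^(1/96), 0, 1) = [x^(1/96+1) / (1/96+1)] from 0 to 1
     = 1 / (1/96 + 1) = 1 / ((96+1)/96) = 96/(96+1)
     = 96/97 = 0.989691
Step 2: As n -> infinity, f_n(x) = x^(1/n) -> 1 for x in (0,1], and f_n is increasing in n.
By MCT, lim_n integral(f_n) = integral(lim_n f_n) = integral(1, 0, 1) = 1.
Step 3: Verify convergence: 96/97 = 0.989691 -> 1


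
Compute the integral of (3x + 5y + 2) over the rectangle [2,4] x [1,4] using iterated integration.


By Fubini, integrate in x first, then y.
Step 1: Fix y, integrate over x in [2,4]:
  integral(3x + 5y + 2, x=2..4)
  = 3*(4^2 - 2^2)/2 + (5y + 2)*(4 - 2)
  = 18 + (5y + 2)*2
  = 18 + 10y + 4
  = 22 + 10y
Step 2: Integrate over y in [1,4]:
  integral(22 + 10y, y=1..4)
  = 22*3 + 10*(4^2 - 1^2)/2
  = 66 + 75
  = 141


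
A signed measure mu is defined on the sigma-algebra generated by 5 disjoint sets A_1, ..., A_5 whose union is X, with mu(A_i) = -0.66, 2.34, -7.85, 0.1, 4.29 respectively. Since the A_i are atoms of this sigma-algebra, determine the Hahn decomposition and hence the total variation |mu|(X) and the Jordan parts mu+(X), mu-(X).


Step 1: Every measurable set is a union of atoms (the cells / points), so a Hahn decomposition is
  obtained by grouping atoms by sign: P = union of atoms with mu > 0, N = union of the remaining atoms.
  Atoms in P (indices): 2, 4, 5;  atoms in N (indices): 1, 3
  Positive values: 2.34, 0.1, 4.29
  Negative values: -0.66, -7.85
Step 2: mu+(X) = mu(P) = sum of positive atom values = 6.73
Step 3: mu-(X) = -mu(N) = sum of |negative atom values| = 8.51
Step 4: |mu|(X) = mu+(X) + mu-(X) = 6.73 + 8.51 = 15.24


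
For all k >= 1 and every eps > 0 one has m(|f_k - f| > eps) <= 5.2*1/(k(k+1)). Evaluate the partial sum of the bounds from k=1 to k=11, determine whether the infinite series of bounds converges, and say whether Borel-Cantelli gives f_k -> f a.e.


Step 1: List the terms 5.2*1/(k(k+1)) for k = 1 to 11:
  k=1: 2.6
  k=2: 0.866667
  k=3: 0.433333
  k=4: 0.26
  k=5: 0.173333
  k=6: 0.12381
  k=7: 0.092857
  k=8: 0.072222
  k=9: 0.057778
  k=10: 0.047273
  k=11: 0.039394
Step 2: Partial sum = 2.6 + 0.866667 + 0.433333 + 0.26 + 0.173333 + 0.12381 + 0.092857 + 0.072222 + 0.057778 + 0.047273 + 0.039394
     = 4.766667
Step 3: The full series sum_(k>=1) 5.2*1/(k(k+1)) converges (telescoping series sum 1/(k(k+1)) = 1; a constant multiple of a convergent series converges).
Step 4: Fix eps > 0. Since sum_k m(|f_k - f| > eps) < infinity, the Borel-Cantelli lemma gives
        m(limsup_k {|f_k - f| > eps}) = 0, i.e. for a.e. x, |f_k(x) - f(x)| <= eps for all large k.
        Applying this with eps = 1/j for j = 1, 2, ... and intersecting the countably many full-measure sets,
        for a.e. x we get limsup_k |f_k(x) - f(x)| <= 1/j for every j, hence f_k -> f almost everywhere.
Conclusion: series converges; Borel-Cantelli yields f_k -> f a.e.


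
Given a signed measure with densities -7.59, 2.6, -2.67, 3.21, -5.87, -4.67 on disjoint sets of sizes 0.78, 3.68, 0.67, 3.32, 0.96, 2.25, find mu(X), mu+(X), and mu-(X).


Step 1: Compute signed measure on each set:
  Set 1: -7.59 * 0.78 = -5.9202
  Set 2: 2.6 * 3.68 = 9.568
  Set 3: -2.67 * 0.67 = -1.7889
  Set 4: 3.21 * 3.32 = 10.6572
  Set 5: -5.87 * 0.96 = -5.6352
  Set 6: -4.67 * 2.25 = -10.5075
Step 2: Total signed measure = (-5.9202) + (9.568) + (-1.7889) + (10.6572) + (-5.6352) + (-10.5075)
     = -3.6266
Step 3: Positive part mu+(X) = sum of positive contributions = 20.2252
Step 4: Negative part mu-(X) = |sum of negative contributions| = 23.8518


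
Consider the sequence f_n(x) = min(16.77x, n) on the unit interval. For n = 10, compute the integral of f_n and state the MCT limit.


f(x) = 16.77x on [0,1]; f_n(x) = min(16.77x, n). At n = 10:
Step 1: f(x) reaches 10 at x = 10/16.77 = 0.596303
Step 2: integral(f_10) = integral(16.77x, 0, 0.596303) + integral(10, 0.596303, 1)
       = 16.77*0.596303^2/2 + 10*(1 - 0.596303)
       = 2.981515 + 4.036971
       = 7.018485
Step 3: As n -> infinity, f_n increases to f, so by MCT integral(f_n) -> integral(f) = 16.77/2 = 8.385.
Convergence: integral(f_10) = 7.018485 -> 8.385 as n -> infinity


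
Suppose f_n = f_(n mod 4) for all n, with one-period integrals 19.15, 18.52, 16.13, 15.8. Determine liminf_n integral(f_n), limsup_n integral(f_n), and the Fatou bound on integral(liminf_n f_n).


The sequence (integral(f_n)) is periodic with period 4, repeating the values 19.15, 18.52, 16.13, 15.8 indefinitely.
Step 1: For a periodic sequence, every tail (a_m, a_(m+1), ...) contains all 4 period values infinitely often.
Step 2: Hence inf of every tail = min of the period values = min(19.15, 18.52, 16.13, 15.8) = 15.8.
        liminf_n integral(f_n) = sup over m of (inf of tail from m) = 15.8.
Step 3: Similarly sup of every tail = max of the period values = 19.15.
        limsup_n integral(f_n) = 19.15.
Step 4: Fatou's lemma: integral(liminf_n f_n) <= liminf_n integral(f_n) = 15.8.
        So the integral of the pointwise liminf is at most 15.8.


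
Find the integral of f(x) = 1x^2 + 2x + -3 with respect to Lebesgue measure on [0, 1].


The Lebesgue integral of a Riemann-integrable function agrees with the Riemann integral.
Antiderivative F(x) = (1/3)x^3 + (2/2)x^2 + -3x
F(1) = (1/3)*1^3 + (2/2)*1^2 + -3*1
     = (1/3)*1 + (2/2)*1 + -3*1
     = 0.333333 + 1 + -3
     = -1.666667
F(0) = 0.0
Integral = F(1) - F(0) = -1.666667 - 0.0 = -1.666667


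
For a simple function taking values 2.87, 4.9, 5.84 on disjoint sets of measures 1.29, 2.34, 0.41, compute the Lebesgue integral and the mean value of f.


Step 1: Integral = sum(value_i * measure_i)
= 2.87*1.29 + 4.9*2.34 + 5.84*0.41
= 3.7023 + 11.466 + 2.3944
= 17.5627
Step 2: Total measure of domain = 1.29 + 2.34 + 0.41 = 4.04
Step 3: Average value = 17.5627 / 4.04 = 4.347203


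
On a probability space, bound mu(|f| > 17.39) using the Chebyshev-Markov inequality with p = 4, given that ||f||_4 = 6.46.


Chebyshev/Markov inequality: mu(|f| > eps) <= (||f||_p / eps)^p
Step 1: ||f||_4 / eps = 6.46 / 17.39 = 0.371478
Step 2: Raise to power p = 4:
  (0.371478)^4 = 0.019043
Step 3: Therefore mu(|f| > 17.39) <= 0.019043


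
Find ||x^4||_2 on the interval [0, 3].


Step 1: ||f||_2 = (integral_0^3 |x^4|^2 dx)^(1/2)
     = (integral_0^3 x^8 dx)^(1/2)
Step 2: integral_0^3 x^8 dx = [x^9/(9)] from 0 to 3 = 3^9/9
     = 19683/9 = 2187
Step 3: ||f||_2 = (2187)^(1/2) = 46.765372


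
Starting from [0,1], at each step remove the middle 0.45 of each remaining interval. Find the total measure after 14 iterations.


Step 1: At each step, fraction remaining = 1 - 0.45 = 0.55
Step 2: After 14 steps, measure = (0.55)^14
Result = 2.317809e-04


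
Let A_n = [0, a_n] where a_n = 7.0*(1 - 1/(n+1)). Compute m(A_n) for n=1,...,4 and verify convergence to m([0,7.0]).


By continuity of measure from below: if A_n increases to A, then m(A_n) -> m(A).
Here A = [0, 7.0], so m(A) = 7
Step 1: a_1 = 7.0*(1 - 1/2) = 3.5, m(A_1) = 3.5
Step 2: a_2 = 7.0*(1 - 1/3) = 4.6667, m(A_2) = 4.6667
Step 3: a_3 = 7.0*(1 - 1/4) = 5.25, m(A_3) = 5.25
Step 4: a_4 = 7.0*(1 - 1/5) = 5.6, m(A_4) = 5.6
Limit: m(A_n) -> m([0,7.0]) = 7


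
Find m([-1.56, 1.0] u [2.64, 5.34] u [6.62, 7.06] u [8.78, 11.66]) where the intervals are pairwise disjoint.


For pairwise disjoint intervals, m(union) = sum of lengths.
= (1.0 - -1.56) + (5.34 - 2.64) + (7.06 - 6.62) + (11.66 - 8.78)
= 2.56 + 2.7 + 0.44 + 2.88
= 8.58


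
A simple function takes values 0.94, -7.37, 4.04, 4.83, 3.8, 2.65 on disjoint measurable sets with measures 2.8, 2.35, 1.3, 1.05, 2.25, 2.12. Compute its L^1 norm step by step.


Step 1: Compute |f_i|^1 for each value:
  |0.94|^1 = 0.94
  |-7.37|^1 = 7.37
  |4.04|^1 = 4.04
  |4.83|^1 = 4.83
  |3.8|^1 = 3.8
  |2.65|^1 = 2.65
Step 2: Multiply by measures and sum:
  0.94 * 2.8 = 2.632
  7.37 * 2.35 = 17.3195
  4.04 * 1.3 = 5.252
  4.83 * 1.05 = 5.0715
  3.8 * 2.25 = 8.55
  2.65 * 2.12 = 5.618
Sum = 2.632 + 17.3195 + 5.252 + 5.0715 + 8.55 + 5.618 = 44.443
Step 3: Take the p-th root:
||f||_1 = (44.443)^(1/1) = 44.443


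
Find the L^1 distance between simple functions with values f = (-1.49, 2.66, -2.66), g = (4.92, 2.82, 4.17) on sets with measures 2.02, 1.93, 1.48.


Step 1: Compute differences f_i - g_i:
  -1.49 - 4.92 = -6.41
  2.66 - 2.82 = -0.16
  -2.66 - 4.17 = -6.83
Step 2: Compute |diff|^1 * measure for each set:
  |-6.41|^1 * 2.02 = 6.41 * 2.02 = 12.9482
  |-0.16|^1 * 1.93 = 0.16 * 1.93 = 0.3088
  |-6.83|^1 * 1.48 = 6.83 * 1.48 = 10.1084
Step 3: Sum = 23.3654
Step 4: ||f-g||_1 = (23.3654)^(1/1) = 23.3654


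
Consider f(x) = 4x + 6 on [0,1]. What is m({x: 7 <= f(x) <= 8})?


f^(-1)([7, 8]) = {x : 7 <= 4x + 6 <= 8}
Solving: (7 - 6)/4 <= x <= (8 - 6)/4
= [0.25, 0.5]
Intersecting with [0,1]: [0.25, 0.5]
Measure = 0.5 - 0.25 = 0.25


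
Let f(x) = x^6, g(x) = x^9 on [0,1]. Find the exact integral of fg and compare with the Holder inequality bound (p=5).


Step 1: Exact integral of f*g = integral(x^15, 0, 1) = 1/16
     = 0.0625
Step 2: Holder bound with p=5, q=1.25:
  ||f||_p = (integral x^30 dx)^(1/5) = (1/31)^(1/5) = 0.503185
  ||g||_q = (integral x^11.25 dx)^(1/1.25) = (1/12.25)^(1/1.25) = 0.134738
Step 3: Holder bound = ||f||_p * ||g||_q = 0.503185 * 0.134738 = 0.067798
Verification: 0.0625 <= 0.067798 (Holder holds)


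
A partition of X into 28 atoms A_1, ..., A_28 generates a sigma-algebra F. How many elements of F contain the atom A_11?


Each element of F is a union of some subset S of the 28 atoms.
The element contains A_11 iff A_11 is in S.
So we count subsets S of {A_1,...,A_28} with A_11 in S: choose freely among the other 27 atoms.
Count = 2^(28-1) = 2^27 = 134217728.


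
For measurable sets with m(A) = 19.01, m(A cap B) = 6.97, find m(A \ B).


m(A \ B) = m(A) - m(A n B)
= 19.01 - 6.97
= 12.04


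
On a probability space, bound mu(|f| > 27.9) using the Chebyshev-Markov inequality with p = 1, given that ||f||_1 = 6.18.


Chebyshev/Markov inequality: mu(|f| > eps) <= (||f||_p / eps)^p
Step 1: ||f||_1 / eps = 6.18 / 27.9 = 0.221505
Step 2: Raise to power p = 1:
  (0.221505)^1 = 0.221505
Step 3: Therefore mu(|f| > 27.9) <= 0.221505


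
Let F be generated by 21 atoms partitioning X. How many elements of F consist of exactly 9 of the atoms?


Each element of F is a union of some subset of the 21 atoms.
Elements that are unions of exactly 9 atoms correspond to 9-element subsets of the 21 atoms.
Count = C(21, 9) = 21! / (9! * 12!) = 293930.


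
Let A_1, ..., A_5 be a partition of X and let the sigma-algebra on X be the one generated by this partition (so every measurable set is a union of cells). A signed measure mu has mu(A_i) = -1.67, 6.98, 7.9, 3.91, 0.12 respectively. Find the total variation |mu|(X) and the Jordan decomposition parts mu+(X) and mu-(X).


Step 1: Every measurable set is a union of atoms (the cells / points), so a Hahn decomposition is
  obtained by grouping atoms by sign: P = union of atoms with mu > 0, N = union of the remaining atoms.
  Atoms in P (indices): 2, 3, 4, 5;  atoms in N (indices): 1
  Positive values: 6.98, 7.9, 3.91, 0.12
  Negative values: -1.67
Step 2: mu+(X) = mu(P) = sum of positive atom values = 18.91
Step 3: mu-(X) = -mu(N) = sum of |negative atom values| = 1.67
Step 4: |mu|(X) = mu+(X) + mu-(X) = 18.91 + 1.67 = 20.58


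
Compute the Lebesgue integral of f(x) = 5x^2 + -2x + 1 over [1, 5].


The Lebesgue integral of a Riemann-integrable function agrees with the Riemann integral.
Antiderivative F(x) = (5/3)x^3 + (-2/2)x^2 + 1x
F(5) = (5/3)*5^3 + (-2/2)*5^2 + 1*5
     = (5/3)*125 + (-2/2)*25 + 1*5
     = 208.333333 + -25 + 5
     = 188.333333
F(1) = 1.666667
Integral = F(5) - F(1) = 188.333333 - 1.666667 = 186.666667


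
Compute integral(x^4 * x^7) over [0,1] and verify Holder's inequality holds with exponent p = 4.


Step 1: Exact integral of f*g = integral(x^11, 0, 1) = 1/12
     = 0.083333
Step 2: Holder bound with p=4, q=1.333333:
  ||f||_p = (integral x^16 dx)^(1/4) = (1/17)^(1/4) = 0.492479
  ||g||_q = (integral x^9.333333 dx)^(1/1.333333) = (1/10.333333)^(1/1.333333) = 0.173508
Step 3: Holder bound = ||f||_p * ||g||_q = 0.492479 * 0.173508 = 0.085449
Verification: 0.083333 <= 0.085449 (Holder holds)


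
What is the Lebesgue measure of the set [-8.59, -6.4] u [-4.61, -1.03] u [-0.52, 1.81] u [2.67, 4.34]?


For pairwise disjoint intervals, m(union) = sum of lengths.
= (-6.4 - -8.59) + (-1.03 - -4.61) + (1.81 - -0.52) + (4.34 - 2.67)
= 2.19 + 3.58 + 2.33 + 1.67
= 9.77


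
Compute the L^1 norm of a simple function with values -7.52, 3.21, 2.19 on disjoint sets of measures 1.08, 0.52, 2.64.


Step 1: Compute |f_i|^1 for each value:
  |-7.52|^1 = 7.52
  |3.21|^1 = 3.21
  |2.19|^1 = 2.19
Step 2: Multiply by measures and sum:
  7.52 * 1.08 = 8.1216
  3.21 * 0.52 = 1.6692
  2.19 * 2.64 = 5.7816
Sum = 8.1216 + 1.6692 + 5.7816 = 15.5724
Step 3: Take the p-th root:
||f||_1 = (15.5724)^(1/1) = 15.5724


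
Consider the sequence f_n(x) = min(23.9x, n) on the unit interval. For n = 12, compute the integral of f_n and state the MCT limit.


f(x) = 23.9x on [0,1]; f_n(x) = min(23.9x, n). At n = 12:
Step 1: f(x) reaches 12 at x = 12/23.9 = 0.502092
Step 2: integral(f_12) = integral(23.9x, 0, 0.502092) + integral(12, 0.502092, 1)
       = 23.9*0.502092^2/2 + 12*(1 - 0.502092)
       = 3.012552 + 5.974895
       = 8.987448
Step 3: As n -> infinity, f_n increases to f, so by MCT integral(f_n) -> integral(f) = 23.9/2 = 11.95.
Convergence: integral(f_12) = 8.987448 -> 11.95 as n -> infinity


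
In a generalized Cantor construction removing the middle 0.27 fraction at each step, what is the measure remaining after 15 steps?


Step 1: At each step, fraction remaining = 1 - 0.27 = 0.73
Step 2: After 15 steps, measure = (0.73)^15
Result = 0.008909


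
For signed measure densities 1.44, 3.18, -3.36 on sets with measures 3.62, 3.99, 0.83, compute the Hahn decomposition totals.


Step 1: Compute signed measure on each set:
  Set 1: 1.44 * 3.62 = 5.2128
  Set 2: 3.18 * 3.99 = 12.6882
  Set 3: -3.36 * 0.83 = -2.7888
Step 2: Total signed measure = (5.2128) + (12.6882) + (-2.7888)
     = 15.1122
Step 3: Positive part mu+(X) = sum of positive contributions = 17.901
Step 4: Negative part mu-(X) = |sum of negative contributions| = 2.7888


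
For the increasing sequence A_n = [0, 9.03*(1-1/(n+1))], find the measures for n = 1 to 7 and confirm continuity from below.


By continuity of measure from below: if A_n increases to A, then m(A_n) -> m(A).
Here A = [0, 9.03], so m(A) = 9.03
Step 1: a_1 = 9.03*(1 - 1/2) = 4.515, m(A_1) = 4.515
Step 2: a_2 = 9.03*(1 - 1/3) = 6.02, m(A_2) = 6.02
Step 3: a_3 = 9.03*(1 - 1/4) = 6.7725, m(A_3) = 6.7725
Step 4: a_4 = 9.03*(1 - 1/5) = 7.224, m(A_4) = 7.224
Step 5: a_5 = 9.03*(1 - 1/6) = 7.525, m(A_5) = 7.525
Step 6: a_6 = 9.03*(1 - 1/7) = 7.74, m(A_6) = 7.74
Step 7: a_7 = 9.03*(1 - 1/8) = 7.9012, m(A_7) = 7.9012
Limit: m(A_n) -> m([0,9.03]) = 9.03


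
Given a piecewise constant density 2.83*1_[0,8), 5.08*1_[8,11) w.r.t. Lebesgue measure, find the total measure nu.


Integrate each piece of the Radon-Nikodym derivative:
Step 1: integral_0^8 2.83 dx = 2.83*(8-0) = 2.83*8 = 22.64
Step 2: integral_8^11 5.08 dx = 5.08*(11-8) = 5.08*3 = 15.24
Total: 22.64 + 15.24 = 37.88


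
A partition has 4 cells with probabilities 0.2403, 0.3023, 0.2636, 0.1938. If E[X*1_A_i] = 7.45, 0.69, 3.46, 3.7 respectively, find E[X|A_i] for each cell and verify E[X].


For each cell A_i: E[X|A_i] = E[X*1_A_i] / P(A_i)
Step 1: E[X|A_1] = 7.45 / 0.2403 = 31.002913
Step 2: E[X|A_2] = 0.69 / 0.3023 = 2.282501
Step 3: E[X|A_3] = 3.46 / 0.2636 = 13.125948
Step 4: E[X|A_4] = 3.7 / 0.1938 = 19.091847
Verification: E[X] = sum E[X*1_A_i] = 7.45 + 0.69 + 3.46 + 3.7 = 15.3


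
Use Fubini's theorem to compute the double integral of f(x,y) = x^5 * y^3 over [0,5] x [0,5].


By Fubini's theorem, the double integral factors as a product of single integrals:
Step 1: integral_0^5 x^5 dx = [x^6/6] from 0 to 5
     = 5^6/6 = 2604.166667
Step 2: integral_0^5 y^3 dy = [y^4/4] from 0 to 5
     = 5^4/4 = 156.25
Step 3: Double integral = 2604.166667 * 156.25 = 406901.041667


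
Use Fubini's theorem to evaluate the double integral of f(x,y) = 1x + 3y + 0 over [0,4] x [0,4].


By Fubini, integrate in x first, then y.
Step 1: Fix y, integrate over x in [0,4]:
  integral(1x + 3y + 0, x=0..4)
  = 1*(4^2 - 0^2)/2 + (3y + 0)*(4 - 0)
  = 8 + (3y + 0)*4
  = 8 + 12y + 0
  = 8 + 12y
Step 2: Integrate over y in [0,4]:
  integral(8 + 12y, y=0..4)
  = 8*4 + 12*(4^2 - 0^2)/2
  = 32 + 96
  = 128


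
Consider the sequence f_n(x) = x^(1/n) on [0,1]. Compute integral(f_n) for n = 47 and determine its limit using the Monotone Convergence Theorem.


At n = 47: f_47(x) = x^(1/47).
Step 1: integral(x^(1/47), 0, 1) = [x^(1/47+1) / (1/47+1)] from 0 to 1
     = 1 / (1/47 + 1) = 1 / ((47+1)/47) = 47/(47+1)
     = 47/48 = 0.979167
Step 2: As n -> infinity, f_n(x) = x^(1/n) -> 1 for x in (0,1], and f_n is increasing in n.
By MCT, lim_n integral(f_n) = integral(lim_n f_n) = integral(1, 0, 1) = 1.
Step 3: Verify convergence: 47/48 = 0.979167 -> 1


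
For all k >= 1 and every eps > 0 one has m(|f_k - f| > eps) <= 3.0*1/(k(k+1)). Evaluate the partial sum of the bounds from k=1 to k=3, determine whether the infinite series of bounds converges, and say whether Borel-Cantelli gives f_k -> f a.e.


Step 1: List the terms 3.0*1/(k(k+1)) for k = 1 to 3:
  k=1: 1.5
  k=2: 0.5
  k=3: 0.25
Step 2: Partial sum = 1.5 + 0.5 + 0.25
     = 2.25
Step 3: The full series sum_(k>=1) 3.0*1/(k(k+1)) converges (telescoping series sum 1/(k(k+1)) = 1; a constant multiple of a convergent series converges).
Step 4: Fix eps > 0. Since sum_k m(|f_k - f| > eps) < infinity, the Borel-Cantelli lemma gives
        m(limsup_k {|f_k - f| > eps}) = 0, i.e. for a.e. x, |f_k(x) - f(x)| <= eps for all large k.
        Applying this with eps = 1/j for j = 1, 2, ... and intersecting the countably many full-measure sets,
        for a.e. x we get limsup_k |f_k(x) - f(x)| <= 1/j for every j, hence f_k -> f almost everywhere.
Conclusion: series converges; Borel-Cantelli yields f_k -> f a.e.


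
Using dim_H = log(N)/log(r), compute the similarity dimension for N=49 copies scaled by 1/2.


For a self-similar set with N copies scaled by 1/r:
dim_H = log(N)/log(r) = log(49)/log(2)
= 3.89182/0.693147
= 5.61471


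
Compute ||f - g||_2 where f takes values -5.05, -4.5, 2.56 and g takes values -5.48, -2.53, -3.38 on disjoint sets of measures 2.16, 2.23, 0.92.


Step 1: Compute differences f_i - g_i:
  -5.05 - -5.48 = 0.43
  -4.5 - -2.53 = -1.97
  2.56 - -3.38 = 5.94
Step 2: Compute |diff|^2 * measure for each set:
  |0.43|^2 * 2.16 = 0.1849 * 2.16 = 0.399384
  |-1.97|^2 * 2.23 = 3.8809 * 2.23 = 8.654407
  |5.94|^2 * 0.92 = 35.2836 * 0.92 = 32.460912
Step 3: Sum = 41.514703
Step 4: ||f-g||_2 = (41.514703)^(1/2) = 6.44319


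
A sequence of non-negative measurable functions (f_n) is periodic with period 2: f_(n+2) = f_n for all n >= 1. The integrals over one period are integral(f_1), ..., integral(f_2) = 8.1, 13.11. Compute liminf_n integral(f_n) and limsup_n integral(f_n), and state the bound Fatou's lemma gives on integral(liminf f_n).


The sequence (integral(f_n)) is periodic with period 2, repeating the values 8.1, 13.11 indefinitely.
Step 1: For a periodic sequence, every tail (a_m, a_(m+1), ...) contains all 2 period values infinitely often.
Step 2: Hence inf of every tail = min of the period values = min(8.1, 13.11) = 8.1.
        liminf_n integral(f_n) = sup over m of (inf of tail from m) = 8.1.
Step 3: Similarly sup of every tail = max of the period values = 13.11.
        limsup_n integral(f_n) = 13.11.
Step 4: Fatou's lemma: integral(liminf_n f_n) <= liminf_n integral(f_n) = 8.1.
        So the integral of the pointwise liminf is at most 8.1.


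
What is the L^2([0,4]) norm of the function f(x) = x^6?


Step 1: ||f||_2 = (integral_0^4 |x^6|^2 dx)^(1/2)
     = (integral_0^4 x^12 dx)^(1/2)
Step 2: integral_0^4 x^12 dx = [x^13/(13)] from 0 to 4 = 4^13/13
     = 67108864/13 = 5.162220e+06
Step 3: ||f||_2 = (5.162220e+06)^(1/2) = 2272.052004


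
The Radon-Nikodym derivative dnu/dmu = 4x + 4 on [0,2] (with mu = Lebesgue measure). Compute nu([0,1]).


nu(A) = integral_A (dnu/dmu) dmu = integral_0^1 (4x + 4) dx
Step 1: Antiderivative F(x) = (4/2)x^2 + 4x
Step 2: F(1) = (4/2)*1^2 + 4*1 = 2 + 4 = 6
Step 3: F(0) = (4/2)*0^2 + 4*0 = 0.0 + 0 = 0.0
Step 4: nu([0,1]) = F(1) - F(0) = 6 - 0.0 = 6


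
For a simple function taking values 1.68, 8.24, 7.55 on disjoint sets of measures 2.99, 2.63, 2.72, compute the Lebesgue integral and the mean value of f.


Step 1: Integral = sum(value_i * measure_i)
= 1.68*2.99 + 8.24*2.63 + 7.55*2.72
= 5.0232 + 21.6712 + 20.536
= 47.2304
Step 2: Total measure of domain = 2.99 + 2.63 + 2.72 = 8.34
Step 3: Average value = 47.2304 / 8.34 = 5.663118


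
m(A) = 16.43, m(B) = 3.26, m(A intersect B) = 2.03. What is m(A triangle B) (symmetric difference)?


m(A Delta B) = m(A) + m(B) - 2*m(A n B)
= 16.43 + 3.26 - 2*2.03
= 16.43 + 3.26 - 4.06
= 15.63


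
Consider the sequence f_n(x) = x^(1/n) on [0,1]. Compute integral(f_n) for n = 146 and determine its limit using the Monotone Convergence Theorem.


At n = 146: f_146(x) = x^(1/146).
Step 1: integral(x^(1/146), 0, 1) = [x^(1/146+1) / (1/146+1)] from 0 to 1
     = 1 / (1/146 + 1) = 1 / ((146+1)/146) = 146/(146+1)
     = 146/147 = 0.993197
Step 2: As n -> infinity, f_n(x) = x^(1/n) -> 1 for x in (0,1], and f_n is increasing in n.
By MCT, lim_n integral(f_n) = integral(lim_n f_n) = integral(1, 0, 1) = 1.
Step 3: Verify convergence: 146/147 = 0.993197 -> 1


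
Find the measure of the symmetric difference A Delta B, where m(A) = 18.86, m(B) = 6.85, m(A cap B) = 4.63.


m(A Delta B) = m(A) + m(B) - 2*m(A n B)
= 18.86 + 6.85 - 2*4.63
= 18.86 + 6.85 - 9.26
= 16.45


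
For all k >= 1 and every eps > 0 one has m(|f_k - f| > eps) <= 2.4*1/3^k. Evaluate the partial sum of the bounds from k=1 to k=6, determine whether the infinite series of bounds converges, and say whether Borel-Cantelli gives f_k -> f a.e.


Step 1: List the terms 2.4*1/3^k for k = 1 to 6:
  k=1: 0.8
  k=2: 0.266667
  k=3: 0.088889
  k=4: 0.02963
  k=5: 0.009877
  k=6: 0.003292
Step 2: Partial sum = 0.8 + 0.266667 + 0.088889 + 0.02963 + 0.009877 + 0.003292
     = 1.198354
Step 3: The full series sum_(k>=1) 2.4*1/3^k converges (geometric series with ratio 1/3 < 1; a constant multiple of a convergent series converges).
Step 4: Fix eps > 0. Since sum_k m(|f_k - f| > eps) < infinity, the Borel-Cantelli lemma gives
        m(limsup_k {|f_k - f| > eps}) = 0, i.e. for a.e. x, |f_k(x) - f(x)| <= eps for all large k.
        Applying this with eps = 1/j for j = 1, 2, ... and intersecting the countably many full-measure sets,
        for a.e. x we get limsup_k |f_k(x) - f(x)| <= 1/j for every j, hence f_k -> f almost everywhere.
Conclusion: series converges; Borel-Cantelli yields f_k -> f a.e.


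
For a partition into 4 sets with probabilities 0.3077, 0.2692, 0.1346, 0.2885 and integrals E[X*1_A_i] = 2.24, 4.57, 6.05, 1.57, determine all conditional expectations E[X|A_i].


For each cell A_i: E[X|A_i] = E[X*1_A_i] / P(A_i)
Step 1: E[X|A_1] = 2.24 / 0.3077 = 7.279818
Step 2: E[X|A_2] = 4.57 / 0.2692 = 16.976226
Step 3: E[X|A_3] = 6.05 / 0.1346 = 44.947994
Step 4: E[X|A_4] = 1.57 / 0.2885 = 5.441941
Verification: E[X] = sum E[X*1_A_i] = 2.24 + 4.57 + 6.05 + 1.57 = 14.43


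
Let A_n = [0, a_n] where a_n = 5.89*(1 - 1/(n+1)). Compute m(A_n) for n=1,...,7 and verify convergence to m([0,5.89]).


By continuity of measure from below: if A_n increases to A, then m(A_n) -> m(A).
Here A = [0, 5.89], so m(A) = 5.89
Step 1: a_1 = 5.89*(1 - 1/2) = 2.945, m(A_1) = 2.945
Step 2: a_2 = 5.89*(1 - 1/3) = 3.9267, m(A_2) = 3.9267
Step 3: a_3 = 5.89*(1 - 1/4) = 4.4175, m(A_3) = 4.4175
Step 4: a_4 = 5.89*(1 - 1/5) = 4.712, m(A_4) = 4.712
Step 5: a_5 = 5.89*(1 - 1/6) = 4.9083, m(A_5) = 4.9083
Step 6: a_6 = 5.89*(1 - 1/7) = 5.0486, m(A_6) = 5.0486
Step 7: a_7 = 5.89*(1 - 1/8) = 5.1537, m(A_7) = 5.1537
Limit: m(A_n) -> m([0,5.89]) = 5.89


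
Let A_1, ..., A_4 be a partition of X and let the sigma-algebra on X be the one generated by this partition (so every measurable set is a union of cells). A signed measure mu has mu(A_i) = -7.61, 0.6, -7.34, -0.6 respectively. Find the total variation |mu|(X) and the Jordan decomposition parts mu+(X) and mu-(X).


Step 1: Every measurable set is a union of atoms (the cells / points), so a Hahn decomposition is
  obtained by grouping atoms by sign: P = union of atoms with mu > 0, N = union of the remaining atoms.
  Atoms in P (indices): 2;  atoms in N (indices): 1, 3, 4
  Positive values: 0.6
  Negative values: -7.61, -7.34, -0.6
Step 2: mu+(X) = mu(P) = sum of positive atom values = 0.6
Step 3: mu-(X) = -mu(N) = sum of |negative atom values| = 15.55
Step 4: |mu|(X) = mu+(X) + mu-(X) = 0.6 + 15.55 = 16.15


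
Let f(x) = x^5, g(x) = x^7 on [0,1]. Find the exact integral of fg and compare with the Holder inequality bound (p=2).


Step 1: Exact integral of f*g = integral(x^12, 0, 1) = 1/13
     = 0.076923
Step 2: Holder bound with p=2, q=2:
  ||f||_p = (integral x^10 dx)^(1/2) = (1/11)^(1/2) = 0.301511
  ||g||_q = (integral x^14 dx)^(1/2) = (1/15)^(1/2) = 0.258199
Step 3: Holder bound = ||f||_p * ||g||_q = 0.301511 * 0.258199 = 0.07785
Verification: 0.076923 <= 0.07785 (Holder holds)


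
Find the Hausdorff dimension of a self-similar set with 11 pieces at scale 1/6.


For a self-similar set with N copies scaled by 1/r:
dim_H = log(N)/log(r) = log(11)/log(6)
= 2.397895/1.791759
= 1.338291


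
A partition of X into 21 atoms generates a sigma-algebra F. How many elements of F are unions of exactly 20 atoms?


Each element of F is a union of some subset of the 21 atoms.
Elements that are unions of exactly 20 atoms correspond to 20-element subsets of the 21 atoms.
Count = C(21, 20) = 21! / (20! * 1!) = 21.


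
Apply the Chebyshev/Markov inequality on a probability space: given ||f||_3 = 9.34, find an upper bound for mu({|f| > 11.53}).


Chebyshev/Markov inequality: mu(|f| > eps) <= (||f||_p / eps)^p
Step 1: ||f||_3 / eps = 9.34 / 11.53 = 0.810061
Step 2: Raise to power p = 3:
  (0.810061)^3 = 0.531561
Step 3: Therefore mu(|f| > 11.53) <= 0.531561


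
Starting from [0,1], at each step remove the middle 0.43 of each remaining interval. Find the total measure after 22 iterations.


Step 1: At each step, fraction remaining = 1 - 0.43 = 0.57
Step 2: After 22 steps, measure = (0.57)^22
Result = 4.258404e-06


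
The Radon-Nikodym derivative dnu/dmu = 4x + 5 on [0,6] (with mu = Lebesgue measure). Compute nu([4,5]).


nu(A) = integral_A (dnu/dmu) dmu = integral_4^5 (4x + 5) dx
Step 1: Antiderivative F(x) = (4/2)x^2 + 5x
Step 2: F(5) = (4/2)*5^2 + 5*5 = 50 + 25 = 75
Step 3: F(4) = (4/2)*4^2 + 5*4 = 32 + 20 = 52
Step 4: nu([4,5]) = F(5) - F(4) = 75 - 52 = 23


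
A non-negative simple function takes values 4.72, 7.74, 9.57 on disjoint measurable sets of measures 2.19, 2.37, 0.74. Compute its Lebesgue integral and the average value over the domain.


Step 1: Integral = sum(value_i * measure_i)
= 4.72*2.19 + 7.74*2.37 + 9.57*0.74
= 10.3368 + 18.3438 + 7.0818
= 35.7624
Step 2: Total measure of domain = 2.19 + 2.37 + 0.74 = 5.3
Step 3: Average value = 35.7624 / 5.3 = 6.747623


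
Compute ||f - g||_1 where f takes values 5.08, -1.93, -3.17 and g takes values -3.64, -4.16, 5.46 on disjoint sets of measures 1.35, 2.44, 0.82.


Step 1: Compute differences f_i - g_i:
  5.08 - -3.64 = 8.72
  -1.93 - -4.16 = 2.23
  -3.17 - 5.46 = -8.63
Step 2: Compute |diff|^1 * measure for each set:
  |8.72|^1 * 1.35 = 8.72 * 1.35 = 11.772
  |2.23|^1 * 2.44 = 2.23 * 2.44 = 5.4412
  |-8.63|^1 * 0.82 = 8.63 * 0.82 = 7.0766
Step 3: Sum = 24.2898
Step 4: ||f-g||_1 = (24.2898)^(1/1) = 24.2898


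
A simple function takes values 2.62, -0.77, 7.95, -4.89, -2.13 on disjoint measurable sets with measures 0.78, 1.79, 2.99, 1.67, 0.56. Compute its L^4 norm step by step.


Step 1: Compute |f_i|^4 for each value:
  |2.62|^4 = 47.119987
  |-0.77|^4 = 0.35153
  |7.95|^4 = 3994.556006
  |-4.89|^4 = 571.788526
  |-2.13|^4 = 20.583462
Step 2: Multiply by measures and sum:
  47.119987 * 0.78 = 36.75359
  0.35153 * 1.79 = 0.629239
  3994.556006 * 2.99 = 11943.722459
  571.788526 * 1.67 = 954.886839
  20.583462 * 0.56 = 11.526739
Sum = 36.75359 + 0.629239 + 11943.722459 + 954.886839 + 11.526739 = 12947.518866
Step 3: Take the p-th root:
||f||_4 = (12947.518866)^(1/4) = 10.667107


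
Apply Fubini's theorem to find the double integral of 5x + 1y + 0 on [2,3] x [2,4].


By Fubini, integrate in x first, then y.
Step 1: Fix y, integrate over x in [2,3]:
  integral(5x + 1y + 0, x=2..3)
  = 5*(3^2 - 2^2)/2 + (1y + 0)*(3 - 2)
  = 12.5 + (1y + 0)*1
  = 12.5 + 1y + 0
  = 12.5 + 1y
Step 2: Integrate over y in [2,4]:
  integral(12.5 + 1y, y=2..4)
  = 12.5*2 + 1*(4^2 - 2^2)/2
  = 25 + 6
  = 31


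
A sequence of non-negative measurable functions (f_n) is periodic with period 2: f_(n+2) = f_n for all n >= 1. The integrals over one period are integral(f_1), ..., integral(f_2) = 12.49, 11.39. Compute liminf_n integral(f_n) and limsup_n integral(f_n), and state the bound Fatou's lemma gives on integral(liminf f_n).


The sequence (integral(f_n)) is periodic with period 2, repeating the values 12.49, 11.39 indefinitely.
Step 1: For a periodic sequence, every tail (a_m, a_(m+1), ...) contains all 2 period values infinitely often.
Step 2: Hence inf of every tail = min of the period values = min(12.49, 11.39) = 11.39.
        liminf_n integral(f_n) = sup over m of (inf of tail from m) = 11.39.
Step 3: Similarly sup of every tail = max of the period values = 12.49.
        limsup_n integral(f_n) = 12.49.
Step 4: Fatou's lemma: integral(liminf_n f_n) <= liminf_n integral(f_n) = 11.39.
        So the integral of the pointwise liminf is at most 11.39.


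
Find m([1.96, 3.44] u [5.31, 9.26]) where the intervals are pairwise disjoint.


For pairwise disjoint intervals, m(union) = sum of lengths.
= (3.44 - 1.96) + (9.26 - 5.31)
= 1.48 + 3.95
= 5.43


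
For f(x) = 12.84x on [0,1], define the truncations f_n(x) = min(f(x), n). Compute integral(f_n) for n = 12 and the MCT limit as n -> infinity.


f(x) = 12.84x on [0,1]; f_n(x) = min(12.84x, n). At n = 12:
Step 1: f(x) reaches 12 at x = 12/12.84 = 0.934579
Step 2: integral(f_12) = integral(12.84x, 0, 0.934579) + integral(12, 0.934579, 1)
       = 12.84*0.934579^2/2 + 12*(1 - 0.934579)
       = 5.607477 + 0.785047
       = 6.392523
Step 3: As n -> infinity, f_n increases to f, so by MCT integral(f_n) -> integral(f) = 12.84/2 = 6.42.
Convergence: integral(f_12) = 6.392523 -> 6.42 as n -> infinity


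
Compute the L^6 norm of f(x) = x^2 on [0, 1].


Step 1: ||f||_6 = (integral_0^1 |x^2|^6 dx)^(1/6)
     = (integral_0^1 x^12 dx)^(1/6)
Step 2: integral_0^1 x^12 dx = [x^13/(13)] from 0 to 1 = 1^13/13
     = 1/13 = 0.076923
Step 3: ||f||_6 = (0.076923)^(1/6) = 0.652143


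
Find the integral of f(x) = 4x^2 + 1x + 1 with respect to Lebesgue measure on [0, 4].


The Lebesgue integral of a Riemann-integrable function agrees with the Riemann integral.
Antiderivative F(x) = (4/3)x^3 + (1/2)x^2 + 1x
F(4) = (4/3)*4^3 + (1/2)*4^2 + 1*4
     = (4/3)*64 + (1/2)*16 + 1*4
     = 85.333333 + 8 + 4
     = 97.333333
F(0) = 0.0
Integral = F(4) - F(0) = 97.333333 - 0.0 = 97.333333


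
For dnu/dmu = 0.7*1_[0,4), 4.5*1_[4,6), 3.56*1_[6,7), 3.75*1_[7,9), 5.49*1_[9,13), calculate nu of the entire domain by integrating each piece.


Integrate each piece of the Radon-Nikodym derivative:
Step 1: integral_0^4 0.7 dx = 0.7*(4-0) = 0.7*4 = 2.8
Step 2: integral_4^6 4.5 dx = 4.5*(6-4) = 4.5*2 = 9
Step 3: integral_6^7 3.56 dx = 3.56*(7-6) = 3.56*1 = 3.56
Step 4: integral_7^9 3.75 dx = 3.75*(9-7) = 3.75*2 = 7.5
Step 5: integral_9^13 5.49 dx = 5.49*(13-9) = 5.49*4 = 21.96
Total: 2.8 + 9 + 3.56 + 7.5 + 21.96 = 44.82


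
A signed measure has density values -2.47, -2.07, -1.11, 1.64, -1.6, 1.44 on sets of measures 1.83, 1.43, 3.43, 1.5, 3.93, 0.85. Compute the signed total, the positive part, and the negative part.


Step 1: Compute signed measure on each set:
  Set 1: -2.47 * 1.83 = -4.5201
  Set 2: -2.07 * 1.43 = -2.9601
  Set 3: -1.11 * 3.43 = -3.8073
  Set 4: 1.64 * 1.5 = 2.46
  Set 5: -1.6 * 3.93 = -6.288
  Set 6: 1.44 * 0.85 = 1.224
Step 2: Total signed measure = (-4.5201) + (-2.9601) + (-3.8073) + (2.46) + (-6.288) + (1.224)
     = -13.8915
Step 3: Positive part mu+(X) = sum of positive contributions = 3.684
Step 4: Negative part mu-(X) = |sum of negative contributions| = 17.5755


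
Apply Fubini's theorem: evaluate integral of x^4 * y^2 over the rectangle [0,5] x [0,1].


By Fubini's theorem, the double integral factors as a product of single integrals:
Step 1: integral_0^5 x^4 dx = [x^5/5] from 0 to 5
     = 5^5/5 = 625
Step 2: integral_0^1 y^2 dy = [y^3/3] from 0 to 1
     = 1^3/3 = 0.333333
Step 3: Double integral = 625 * 0.333333 = 208.333333


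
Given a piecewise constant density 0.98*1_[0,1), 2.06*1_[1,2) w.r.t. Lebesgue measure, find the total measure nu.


Integrate each piece of the Radon-Nikodym derivative:
Step 1: integral_0^1 0.98 dx = 0.98*(1-0) = 0.98*1 = 0.98
Step 2: integral_1^2 2.06 dx = 2.06*(2-1) = 2.06*1 = 2.06
Total: 0.98 + 2.06 = 3.04


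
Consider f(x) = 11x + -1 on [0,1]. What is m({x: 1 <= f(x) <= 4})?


f^(-1)([1, 4]) = {x : 1 <= 11x + -1 <= 4}
Solving: (1 - -1)/11 <= x <= (4 - -1)/11
= [0.181818, 0.454545]
Intersecting with [0,1]: [0.181818, 0.454545]
Measure = 0.454545 - 0.181818 = 0.272727


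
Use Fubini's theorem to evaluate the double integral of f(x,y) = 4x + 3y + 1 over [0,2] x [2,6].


By Fubini, integrate in x first, then y.
Step 1: Fix y, integrate over x in [0,2]:
  integral(4x + 3y + 1, x=0..2)
  = 4*(2^2 - 0^2)/2 + (3y + 1)*(2 - 0)
  = 8 + (3y + 1)*2
  = 8 + 6y + 2
  = 10 + 6y
Step 2: Integrate over y in [2,6]:
  integral(10 + 6y, y=2..6)
  = 10*4 + 6*(6^2 - 2^2)/2
  = 40 + 96
  = 136


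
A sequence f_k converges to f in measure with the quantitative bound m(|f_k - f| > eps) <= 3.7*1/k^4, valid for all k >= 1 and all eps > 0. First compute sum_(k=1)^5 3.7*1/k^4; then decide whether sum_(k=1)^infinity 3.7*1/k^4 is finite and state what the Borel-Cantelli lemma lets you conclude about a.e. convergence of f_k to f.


Step 1: List the terms 3.7*1/k^4 for k = 1 to 5:
  k=1: 3.7
  k=2: 0.23125
  k=3: 0.045679
  k=4: 0.014453
  k=5: 0.00592
Step 2: Partial sum = 3.7 + 0.23125 + 0.045679 + 0.014453 + 0.00592
     = 3.997302
Step 3: The full series sum_(k>=1) 3.7*1/k^4 converges (p-series with p = 4 > 1; a constant multiple of a convergent series converges).
Step 4: Fix eps > 0. Since sum_k m(|f_k - f| > eps) < infinity, the Borel-Cantelli lemma gives
        m(limsup_k {|f_k - f| > eps}) = 0, i.e. for a.e. x, |f_k(x) - f(x)| <= eps for all large k.
        Applying this with eps = 1/j for j = 1, 2, ... and intersecting the countably many full-measure sets,
        for a.e. x we get limsup_k |f_k(x) - f(x)| <= 1/j for every j, hence f_k -> f almost everywhere.
Conclusion: series converges; Borel-Cantelli yields f_k -> f a.e.


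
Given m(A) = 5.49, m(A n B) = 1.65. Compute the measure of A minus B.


m(A \ B) = m(A) - m(A n B)
= 5.49 - 1.65
= 3.84


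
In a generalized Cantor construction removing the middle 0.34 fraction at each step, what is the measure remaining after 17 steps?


Step 1: At each step, fraction remaining = 1 - 0.34 = 0.66
Step 2: After 17 steps, measure = (0.66)^17
Result = 8.555530e-04


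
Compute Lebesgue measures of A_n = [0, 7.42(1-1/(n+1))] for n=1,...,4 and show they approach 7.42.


By continuity of measure from below: if A_n increases to A, then m(A_n) -> m(A).
Here A = [0, 7.42], so m(A) = 7.42
Step 1: a_1 = 7.42*(1 - 1/2) = 3.71, m(A_1) = 3.71
Step 2: a_2 = 7.42*(1 - 1/3) = 4.9467, m(A_2) = 4.9467
Step 3: a_3 = 7.42*(1 - 1/4) = 5.565, m(A_3) = 5.565
Step 4: a_4 = 7.42*(1 - 1/5) = 5.936, m(A_4) = 5.936
Limit: m(A_n) -> m([0,7.42]) = 7.42


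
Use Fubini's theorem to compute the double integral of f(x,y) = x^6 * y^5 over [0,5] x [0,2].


By Fubini's theorem, the double integral factors as a product of single integrals:
Step 1: integral_0^5 x^6 dx = [x^7/7] from 0 to 5
     = 5^7/7 = 11160.714286
Step 2: integral_0^2 y^5 dy = [y^6/6] from 0 to 2
     = 2^6/6 = 10.666667
Step 3: Double integral = 11160.714286 * 10.666667 = 119047.619048


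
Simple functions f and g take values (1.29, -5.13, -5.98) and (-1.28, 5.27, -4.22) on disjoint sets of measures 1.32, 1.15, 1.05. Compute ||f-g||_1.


Step 1: Compute differences f_i - g_i:
  1.29 - -1.28 = 2.57
  -5.13 - 5.27 = -10.4
  -5.98 - -4.22 = -1.76
Step 2: Compute |diff|^1 * measure for each set:
  |2.57|^1 * 1.32 = 2.57 * 1.32 = 3.3924
  |-10.4|^1 * 1.15 = 10.4 * 1.15 = 11.96
  |-1.76|^1 * 1.05 = 1.76 * 1.05 = 1.848
Step 3: Sum = 17.2004
Step 4: ||f-g||_1 = (17.2004)^(1/1) = 17.2004


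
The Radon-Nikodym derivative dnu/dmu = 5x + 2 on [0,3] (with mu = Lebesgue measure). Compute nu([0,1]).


nu(A) = integral_A (dnu/dmu) dmu = integral_0^1 (5x + 2) dx
Step 1: Antiderivative F(x) = (5/2)x^2 + 2x
Step 2: F(1) = (5/2)*1^2 + 2*1 = 2.5 + 2 = 4.5
Step 3: F(0) = (5/2)*0^2 + 2*0 = 0.0 + 0 = 0.0
Step 4: nu([0,1]) = F(1) - F(0) = 4.5 - 0.0 = 4.5


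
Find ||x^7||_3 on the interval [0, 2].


Step 1: ||f||_3 = (integral_0^2 |x^7|^3 dx)^(1/3)
     = (integral_0^2 x^21 dx)^(1/3)
Step 2: integral_0^2 x^21 dx = [x^22/(22)] from 0 to 2 = 2^22/22
     = 4194304/22 = 190650.181818
Step 3: ||f||_3 = (190650.181818)^(1/3) = 57.554472


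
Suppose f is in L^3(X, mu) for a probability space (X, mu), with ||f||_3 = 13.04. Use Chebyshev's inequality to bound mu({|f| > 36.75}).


Chebyshev/Markov inequality: mu(|f| > eps) <= (||f||_p / eps)^p
Step 1: ||f||_3 / eps = 13.04 / 36.75 = 0.35483
Step 2: Raise to power p = 3:
  (0.35483)^3 = 0.044675
Step 3: Therefore mu(|f| > 36.75) <= 0.044675


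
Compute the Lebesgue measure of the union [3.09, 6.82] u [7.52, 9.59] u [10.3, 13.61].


For pairwise disjoint intervals, m(union) = sum of lengths.
= (6.82 - 3.09) + (9.59 - 7.52) + (13.61 - 10.3)
= 3.73 + 2.07 + 3.31
= 9.11


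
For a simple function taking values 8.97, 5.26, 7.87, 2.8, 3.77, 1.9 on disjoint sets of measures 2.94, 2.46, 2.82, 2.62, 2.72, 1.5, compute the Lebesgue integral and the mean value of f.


Step 1: Integral = sum(value_i * measure_i)
= 8.97*2.94 + 5.26*2.46 + 7.87*2.82 + 2.8*2.62 + 3.77*2.72 + 1.9*1.5
= 26.3718 + 12.9396 + 22.1934 + 7.336 + 10.2544 + 2.85
= 81.9452
Step 2: Total measure of domain = 2.94 + 2.46 + 2.82 + 2.62 + 2.72 + 1.5 = 15.06
Step 3: Average value = 81.9452 / 15.06 = 5.441248


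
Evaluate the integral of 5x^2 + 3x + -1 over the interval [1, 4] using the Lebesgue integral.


The Lebesgue integral of a Riemann-integrable function agrees with the Riemann integral.
Antiderivative F(x) = (5/3)x^3 + (3/2)x^2 + -1x
F(4) = (5/3)*4^3 + (3/2)*4^2 + -1*4
     = (5/3)*64 + (3/2)*16 + -1*4
     = 106.666667 + 24 + -4
     = 126.666667
F(1) = 2.166667
Integral = F(4) - F(1) = 126.666667 - 2.166667 = 124.5
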